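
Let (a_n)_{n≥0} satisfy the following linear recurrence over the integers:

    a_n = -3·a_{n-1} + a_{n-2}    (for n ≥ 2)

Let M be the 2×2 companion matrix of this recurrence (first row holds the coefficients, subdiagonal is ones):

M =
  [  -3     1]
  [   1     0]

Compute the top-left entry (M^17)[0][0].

-606529080

(M^17)[0][0] is the top entry after applying M 17 times to the unit state (1, 0). Equivalently it is h_{18} for the auxiliary sequence (h_n) obeying the same recurrence with h_1 = 1 and h_i = 0 for 0 ≤ i < 1:
h_2 = -3·1 + 1·0 = -3
h_3 = -3·-3 + 1·1 = 10
h_4 = -3·10 + 1·-3 = -33
h_5 = -3·-33 + 1·10 = 109
h_6 = -3·109 + 1·-33 = -360
h_7 = -3·-360 + 1·109 = 1189
h_8 = -3·1189 + 1·-360 = -3927
h_9 = -3·-3927 + 1·1189 = 12970
h_10 = -3·12970 + 1·-3927 = -42837
h_11 = -3·-42837 + 1·12970 = 141481
h_12 = -3·141481 + 1·-42837 = -467280
h_13 = -3·-467280 + 1·141481 = 1543321
h_14 = -3·1543321 + 1·-467280 = -5097243
h_15 = -3·-5097243 + 1·1543321 = 16835050
h_16 = -3·16835050 + 1·-5097243 = -55602393
h_17 = -3·-55602393 + 1·16835050 = 183642229
h_18 = -3·183642229 + 1·-55602393 = -606529080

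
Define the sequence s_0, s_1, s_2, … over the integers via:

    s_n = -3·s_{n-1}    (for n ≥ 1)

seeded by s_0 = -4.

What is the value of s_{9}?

s_1 = -3·-4 = 12
s_2 = -3·12 = -36
s_3 = -3·-36 = 108
s_4 = -3·108 = -324
s_5 = -3·-324 = 972
s_6 = -3·972 = -2916
s_7 = -3·-2916 = 8748
s_8 = -3·8748 = -26244
s_9 = -3·-26244 = 78732

78732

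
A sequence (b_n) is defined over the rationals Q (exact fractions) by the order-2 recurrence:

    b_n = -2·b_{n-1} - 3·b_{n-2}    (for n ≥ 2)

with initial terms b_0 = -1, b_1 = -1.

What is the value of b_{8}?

95

b_2 = -2·-1 + -3·-1 = 5
b_3 = -2·5 + -3·-1 = -7
b_4 = -2·-7 + -3·5 = -1
b_5 = -2·-1 + -3·-7 = 23
b_6 = -2·23 + -3·-1 = -43
b_7 = -2·-43 + -3·23 = 17
b_8 = -2·17 + -3·-43 = 95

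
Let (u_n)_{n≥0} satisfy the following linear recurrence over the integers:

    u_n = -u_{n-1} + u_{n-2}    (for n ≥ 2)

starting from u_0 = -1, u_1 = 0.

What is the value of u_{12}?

u_2 = -1·0 + 1·-1 = -1
u_3 = -1·-1 + 1·0 = 1
u_4 = -1·1 + 1·-1 = -2
u_5 = -1·-2 + 1·1 = 3
u_6 = -1·3 + 1·-2 = -5
u_7 = -1·-5 + 1·3 = 8
u_8 = -1·8 + 1·-5 = -13
u_9 = -1·-13 + 1·8 = 21
u_10 = -1·21 + 1·-13 = -34
u_11 = -1·-34 + 1·21 = 55
u_12 = -1·55 + 1·-34 = -89

-89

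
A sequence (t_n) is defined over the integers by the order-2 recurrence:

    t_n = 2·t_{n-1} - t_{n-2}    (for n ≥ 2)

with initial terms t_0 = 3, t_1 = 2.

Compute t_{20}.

-17

t_2 = 2·2 + -1·3 = 1
t_3 = 2·1 + -1·2 = 0
t_4 = 2·0 + -1·1 = -1
t_5 = 2·-1 + -1·0 = -2
t_6 = 2·-2 + -1·-1 = -3
t_7 = 2·-3 + -1·-2 = -4
t_8 = 2·-4 + -1·-3 = -5
t_9 = 2·-5 + -1·-4 = -6
t_10 = 2·-6 + -1·-5 = -7
t_11 = 2·-7 + -1·-6 = -8
t_12 = 2·-8 + -1·-7 = -9
t_13 = 2·-9 + -1·-8 = -10
t_14 = 2·-10 + -1·-9 = -11
t_15 = 2·-11 + -1·-10 = -12
t_16 = 2·-12 + -1·-11 = -13
t_17 = 2·-13 + -1·-12 = -14
t_18 = 2·-14 + -1·-13 = -15
t_19 = 2·-15 + -1·-14 = -16
t_20 = 2·-16 + -1·-15 = -17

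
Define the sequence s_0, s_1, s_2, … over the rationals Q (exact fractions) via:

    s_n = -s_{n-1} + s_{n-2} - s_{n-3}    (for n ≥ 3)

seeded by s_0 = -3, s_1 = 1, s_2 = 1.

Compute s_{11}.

s_3 = -1·1 + 1·1 + -1·-3 = 3
s_4 = -1·3 + 1·1 + -1·1 = -3
s_5 = -1·-3 + 1·3 + -1·1 = 5
s_6 = -1·5 + 1·-3 + -1·3 = -11
s_7 = -1·-11 + 1·5 + -1·-3 = 19
s_8 = -1·19 + 1·-11 + -1·5 = -35
s_9 = -1·-35 + 1·19 + -1·-11 = 65
s_10 = -1·65 + 1·-35 + -1·19 = -119
s_11 = -1·-119 + 1·65 + -1·-35 = 219

219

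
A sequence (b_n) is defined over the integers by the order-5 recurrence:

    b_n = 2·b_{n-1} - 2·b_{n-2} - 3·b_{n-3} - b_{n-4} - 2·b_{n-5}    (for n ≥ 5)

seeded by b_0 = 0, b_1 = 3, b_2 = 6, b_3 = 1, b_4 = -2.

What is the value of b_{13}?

b_5 = 2·-2 + -2·1 + -3·6 + -1·3 + -2·0 = -27
b_6 = 2·-27 + -2·-2 + -3·1 + -1·6 + -2·3 = -65
b_7 = 2·-65 + -2·-27 + -3·-2 + -1·1 + -2·6 = -83
b_8 = 2·-83 + -2·-65 + -3·-27 + -1·-2 + -2·1 = 45
b_9 = 2·45 + -2·-83 + -3·-65 + -1·-27 + -2·-2 = 482
b_10 = 2·482 + -2·45 + -3·-83 + -1·-65 + -2·-27 = 1242
b_11 = 2·1242 + -2·482 + -3·45 + -1·-83 + -2·-65 = 1598
b_12 = 2·1598 + -2·1242 + -3·482 + -1·45 + -2·-83 = -613
b_13 = 2·-613 + -2·1598 + -3·1242 + -1·482 + -2·45 = -8720

-8720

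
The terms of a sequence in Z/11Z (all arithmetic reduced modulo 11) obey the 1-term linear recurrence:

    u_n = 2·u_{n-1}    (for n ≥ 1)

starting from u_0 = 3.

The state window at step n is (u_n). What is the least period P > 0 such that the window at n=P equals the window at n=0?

10

n=0: window = (3)
n=1: window = (6)
n=2: window = (1)
n=3: window = (2)
n=4: window = (4)
n=5: window = (8)
n=6: window = (5)
n=7: window = (10)
n=8: window = (9)
n=9: window = (7)
n=10: window = (3)
window at n=10 equals window at n=0 → period = 10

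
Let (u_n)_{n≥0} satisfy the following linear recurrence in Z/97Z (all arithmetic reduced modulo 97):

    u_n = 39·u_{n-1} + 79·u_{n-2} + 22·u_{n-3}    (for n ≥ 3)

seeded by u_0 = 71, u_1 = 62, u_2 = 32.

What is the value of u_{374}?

u_3 = 39·32 + 79·62 + 22·71 = 45
u_4 = 39·45 + 79·32 + 22·62 = 21
u_5 = 39·21 + 79·45 + 22·32 = 34
u_6 = 39·34 + 79·21 + 22·45 = 95
u_7 = 39·95 + 79·34 + 22·21 = 63
u_8 = 39·63 + 79·95 + 22·34 = 40
u_9 = 39·40 + 79·63 + 22·95 = 91
u_10 = 39·91 + 79·40 + 22·63 = 44
u_11 = 39·44 + 79·91 + 22·40 = 85
u_12 = 39·85 + 79·44 + 22·91 = 63
u_13 = 39·63 + 79·85 + 22·44 = 52
u_14 = 39·52 + 79·63 + 22·85 = 48
u_15 = 39·48 + 79·52 + 22·63 = 91
u_16 = 39·91 + 79·48 + 22·52 = 46
u_17 = 39·46 + 79·91 + 22·48 = 48
u_18 = 39·48 + 79·46 + 22·91 = 39
u_19 = 39·39 + 79·48 + 22·46 = 20
u_20 = 39·20 + 79·39 + 22·48 = 67
u_21 = 39·67 + 79·20 + 22·39 = 7
u_22 = 39·7 + 79·67 + 22·20 = 89
u_23 = 39·89 + 79·7 + 22·67 = 66
u_24 = 39·66 + 79·89 + 22·7 = 59
u_25 = 39·59 + 79·66 + 22·89 = 64
u_26 = 39·64 + 79·59 + 22·66 = 73
u_27 = 39·73 + 79·64 + 22·59 = 83
u_28 = 39·83 + 79·73 + 22·64 = 33
u_29 = 39·33 + 79·83 + 22·73 = 41
u_30 = 39·41 + 79·33 + 22·83 = 18
u_31 = 39·18 + 79·41 + 22·33 = 11
u_32 = 39·11 + 79·18 + 22·41 = 37
u_33 = 39·37 + 79·11 + 22·18 = 89
u_34 = 39·89 + 79·37 + 22·11 = 40
u_35 = 39·40 + 79·89 + 22·37 = 93
u_36 = 39·93 + 79·40 + 22·89 = 15
u_37 = 39·15 + 79·93 + 22·40 = 82
u_38 = 39·82 + 79·15 + 22·93 = 27
u_39 = 39·27 + 79·82 + 22·15 = 4
u_40 = 39·4 + 79·27 + 22·82 = 19
u_41 = 39·19 + 79·4 + 22·27 = 2
u_42 = 39·2 + 79·19 + 22·4 = 18
u_43 = 39·18 + 79·2 + 22·19 = 17
u_44 = 39·17 + 79·18 + 22·2 = 92
u_45 = 39·92 + 79·17 + 22·18 = 89
u_46 = 39·89 + 79·92 + 22·17 = 55
u_47 = 39·55 + 79·89 + 22·92 = 45
u_48 = 39·45 + 79·55 + 22·89 = 7
u_49 = 39·7 + 79·45 + 22·55 = 91
u_50 = 39·91 + 79·7 + 22·45 = 48
u_51 = 39·48 + 79·91 + 22·7 = 0
u_52 = 39·0 + 79·48 + 22·91 = 71
u_53 = 39·71 + 79·0 + 22·48 = 42
u_54 = 39·42 + 79·71 + 22·0 = 69
u_55 = 39·69 + 79·42 + 22·71 = 5
u_56 = 39·5 + 79·69 + 22·42 = 71
u_57 = 39·71 + 79·5 + 22·69 = 26
u_58 = 39·26 + 79·71 + 22·5 = 40
u_59 = 39·40 + 79·26 + 22·71 = 35
u_60 = 39·35 + 79·40 + 22·26 = 53
u_61 = 39·53 + 79·35 + 22·40 = 86
u_62 = 39·86 + 79·53 + 22·35 = 66
u_63 = 39·66 + 79·86 + 22·53 = 58
u_64 = 39·58 + 79·66 + 22·86 = 56
u_65 = 39·56 + 79·58 + 22·66 = 70
u_66 = 39·70 + 79·56 + 22·58 = 88
u_67 = 39·88 + 79·70 + 22·56 = 9
u_68 = 39·9 + 79·88 + 22·70 = 16
u_69 = 39·16 + 79·9 + 22·88 = 70
u_70 = 39·70 + 79·16 + 22·9 = 21
u_71 = 39·21 + 79·70 + 22·16 = 8
u_72 = 39·8 + 79·21 + 22·70 = 19
u_73 = 39·19 + 79·8 + 22·21 = 89
u_74 = 39·89 + 79·19 + 22·8 = 7
u_75 = 39·7 + 79·89 + 22·19 = 59
u_76 = 39·59 + 79·7 + 22·89 = 59
u_77 = 39·59 + 79·59 + 22·7 = 35
u_78 = 39·35 + 79·59 + 22·59 = 49
u_79 = 39·49 + 79·35 + 22·59 = 57
u_80 = 39·57 + 79·49 + 22·35 = 74
u_81 = 39·74 + 79·57 + 22·49 = 28
u_82 = 39·28 + 79·74 + 22·57 = 44
u_83 = 39·44 + 79·28 + 22·74 = 27
u_84 = 39·27 + 79·44 + 22·28 = 4
u_85 = 39·4 + 79·27 + 22·44 = 56
u_86 = 39·56 + 79·4 + 22·27 = 87
u_87 = 39·87 + 79·56 + 22·4 = 48
u_88 = 39·48 + 79·87 + 22·56 = 83
u_89 = 39·83 + 79·48 + 22·87 = 19
u_90 = 39·19 + 79·83 + 22·48 = 12
u_91 = 39·12 + 79·19 + 22·83 = 12
u_92 = 39·12 + 79·12 + 22·19 = 88
u_93 = 39·88 + 79·12 + 22·12 = 85
u_94 = 39·85 + 79·88 + 22·12 = 55
u_95 = 39·55 + 79·85 + 22·88 = 29
u_96 = 39·29 + 79·55 + 22·85 = 71
u_97 = 39·71 + 79·29 + 22·55 = 62
u_98 = 39·62 + 79·71 + 22·29 = 32
(u_96, u_97, u_98) = (71, 62, 32) = (u_0, u_1, u_2), so the sequence has period 96.
374 ≡ 86 (mod 96), hence u_374 = u_86 = 87.

87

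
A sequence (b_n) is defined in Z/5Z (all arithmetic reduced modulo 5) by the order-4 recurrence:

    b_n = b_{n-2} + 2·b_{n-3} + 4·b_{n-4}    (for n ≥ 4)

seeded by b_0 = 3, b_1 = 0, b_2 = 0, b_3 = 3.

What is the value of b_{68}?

b_4 = 0·3 + 1·0 + 2·0 + 4·3 = 2
b_5 = 0·2 + 1·3 + 2·0 + 4·0 = 3
b_6 = 0·3 + 1·2 + 2·3 + 4·0 = 3
b_7 = 0·3 + 1·3 + 2·2 + 4·3 = 4
b_8 = 0·4 + 1·3 + 2·3 + 4·2 = 2
b_9 = 0·2 + 1·4 + 2·3 + 4·3 = 2
b_10 = 0·2 + 1·2 + 2·4 + 4·3 = 2
b_11 = 0·2 + 1·2 + 2·2 + 4·4 = 2
b_12 = 0·2 + 1·2 + 2·2 + 4·2 = 4
b_13 = 0·4 + 1·2 + 2·2 + 4·2 = 4
b_14 = 0·4 + 1·4 + 2·2 + 4·2 = 1
b_15 = 0·1 + 1·4 + 2·4 + 4·2 = 0
b_16 = 0·0 + 1·1 + 2·4 + 4·4 = 0
b_17 = 0·0 + 1·0 + 2·1 + 4·4 = 3
b_18 = 0·3 + 1·0 + 2·0 + 4·1 = 4
b_19 = 0·4 + 1·3 + 2·0 + 4·0 = 3
b_20 = 0·3 + 1·4 + 2·3 + 4·0 = 0
b_21 = 0·0 + 1·3 + 2·4 + 4·3 = 3
b_22 = 0·3 + 1·0 + 2·3 + 4·4 = 2
b_23 = 0·2 + 1·3 + 2·0 + 4·3 = 0
b_24 = 0·0 + 1·2 + 2·3 + 4·0 = 3
b_25 = 0·3 + 1·0 + 2·2 + 4·3 = 1
b_26 = 0·1 + 1·3 + 2·0 + 4·2 = 1
b_27 = 0·1 + 1·1 + 2·3 + 4·0 = 2
b_28 = 0·2 + 1·1 + 2·1 + 4·3 = 0
b_29 = 0·0 + 1·2 + 2·1 + 4·1 = 3
b_30 = 0·3 + 1·0 + 2·2 + 4·1 = 3
b_31 = 0·3 + 1·3 + 2·0 + 4·2 = 1
b_32 = 0·1 + 1·3 + 2·3 + 4·0 = 4
b_33 = 0·4 + 1·1 + 2·3 + 4·3 = 4
b_34 = 0·4 + 1·4 + 2·1 + 4·3 = 3
b_35 = 0·3 + 1·4 + 2·4 + 4·1 = 1
b_36 = 0·1 + 1·3 + 2·4 + 4·4 = 2
b_37 = 0·2 + 1·1 + 2·3 + 4·4 = 3
b_38 = 0·3 + 1·2 + 2·1 + 4·3 = 1
b_39 = 0·1 + 1·3 + 2·2 + 4·1 = 1
b_40 = 0·1 + 1·1 + 2·3 + 4·2 = 0
b_41 = 0·0 + 1·1 + 2·1 + 4·3 = 0
b_42 = 0·0 + 1·0 + 2·1 + 4·1 = 1
b_43 = 0·1 + 1·0 + 2·0 + 4·1 = 4
b_44 = 0·4 + 1·1 + 2·0 + 4·0 = 1
b_45 = 0·1 + 1·4 + 2·1 + 4·0 = 1
b_46 = 0·1 + 1·1 + 2·4 + 4·1 = 3
b_47 = 0·3 + 1·1 + 2·1 + 4·4 = 4
b_48 = 0·4 + 1·3 + 2·1 + 4·1 = 4
b_49 = 0·4 + 1·4 + 2·3 + 4·1 = 4
b_50 = 0·4 + 1·4 + 2·4 + 4·3 = 4
b_51 = 0·4 + 1·4 + 2·4 + 4·4 = 3
b_52 = 0·3 + 1·4 + 2·4 + 4·4 = 3
b_53 = 0·3 + 1·3 + 2·4 + 4·4 = 2
b_54 = 0·2 + 1·3 + 2·3 + 4·4 = 0
b_55 = 0·0 + 1·2 + 2·3 + 4·3 = 0
b_56 = 0·0 + 1·0 + 2·2 + 4·3 = 1
b_57 = 0·1 + 1·0 + 2·0 + 4·2 = 3
b_58 = 0·3 + 1·1 + 2·0 + 4·0 = 1
b_59 = 0·1 + 1·3 + 2·1 + 4·0 = 0
b_60 = 0·0 + 1·1 + 2·3 + 4·1 = 1
b_61 = 0·1 + 1·0 + 2·1 + 4·3 = 4
b_62 = 0·4 + 1·1 + 2·0 + 4·1 = 0
b_63 = 0·0 + 1·4 + 2·1 + 4·0 = 1
b_64 = 0·1 + 1·0 + 2·4 + 4·1 = 2
b_65 = 0·2 + 1·1 + 2·0 + 4·4 = 2
b_66 = 0·2 + 1·2 + 2·1 + 4·0 = 4
b_67 = 0·4 + 1·2 + 2·2 + 4·1 = 0
b_68 = 0·0 + 1·4 + 2·2 + 4·2 = 1

1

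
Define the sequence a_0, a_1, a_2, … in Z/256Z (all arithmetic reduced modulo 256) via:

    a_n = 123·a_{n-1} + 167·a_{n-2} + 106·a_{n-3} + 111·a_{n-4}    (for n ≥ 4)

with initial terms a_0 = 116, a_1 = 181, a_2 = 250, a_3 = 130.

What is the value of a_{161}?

a_4 = 123·130 + 167·250 + 106·181 + 111·116 = 202
a_5 = 123·202 + 167·130 + 106·250 + 111·181 = 219
a_6 = 123·219 + 167·202 + 106·130 + 111·250 = 57
a_7 = 123·57 + 167·219 + 106·202 + 111·130 = 66
a_8 = 123·66 + 167·57 + 106·219 + 111·202 = 41
a_9 = 123·41 + 167·66 + 106·57 + 111·219 = 80
Continuing the recurrence:
  a_10 = 58;  a_11 = 166;  a_12 = 127;  a_13 = 3;  a_14 = 44;  a_15 = 169
  a_16 = 54;  a_17 = 182;  a_18 = 186;  a_19 = 187;  a_20 = 245;  a_21 = 162
  a_22 = 189;  a_23 = 4;  a_24 = 134;  a_25 = 126;  a_26 = 143;  a_27 = 31
  a_28 = 116;  a_29 = 205;  a_30 = 2;  a_31 = 42;  a_32 = 170;  a_33 = 203
  a_34 = 177;  a_35 = 18;  a_36 = 225;  a_37 = 40;  a_38 = 50;  a_39 = 22
  a_40 = 79;  a_41 = 91;  a_42 = 12;  a_43 = 97;  a_44 = 94;  a_45 = 222
  a_46 = 90;  a_47 = 11;  a_48 = 173;  a_49 = 210;  a_50 = 85;  a_51 = 60
  a_52 = 62;  a_53 = 46;  a_54 = 63;  a_55 = 247;  a_56 = 180;  a_57 = 165
  a_58 = 74;  a_59 = 210;  a_60 = 138;  a_61 = 123;  a_62 = 41;  a_63 = 34
  a_64 = 217;  a_65 = 192;  a_66 = 170;  a_67 = 134;  a_68 = 223;  a_69 = 51
  a_70 = 44;  a_71 = 217;  a_72 = 198;  a_73 = 6;  a_74 = 250;  a_75 = 27
  a_76 = 101;  a_77 = 66;  a_78 = 45;  a_79 = 52;  a_80 = 118;  a_81 = 222
  a_82 = 175;  a_83 = 79;  a_84 = 52;  a_85 = 61;  a_86 = 210;  a_87 = 122
  a_88 = 106;  a_89 = 235;  a_90 = 161;  a_91 = 114;  a_92 = 17;  a_93 = 24
  a_94 = 162;  a_95 = 246;  a_96 = 47;  a_97 = 139;  a_98 = 140;  a_99 = 17
  a_100 = 110;  a_101 = 46;  a_102 = 154;  a_103 = 235;  a_104 = 29;  a_105 = 242
  a_106 = 69;  a_107 = 236;  a_108 = 46;  a_109 = 142;  a_110 = 223;  a_111 = 39
  a_112 = 244;  a_113 = 149;  a_114 = 154;  a_115 = 34;  a_116 = 74;  a_117 = 27
  a_118 = 25;  a_119 = 2;  a_120 = 137;  a_121 = 48;  a_122 = 26;  a_123 = 102
  a_124 = 63;  a_125 = 99;  a_126 = 44;  a_127 = 9;  a_128 = 86;  a_129 = 86
  a_130 = 58;  a_131 = 123;  a_132 = 213;  a_133 = 226;  a_134 = 157;  a_135 = 100
  a_136 = 102;  a_137 = 62;  a_138 = 207;  a_139 = 127;  a_140 = 244;  a_141 = 173
  a_142 = 162;  a_143 = 202;  a_144 = 42;  a_145 = 11;  a_146 = 145;  a_147 = 210
  a_148 = 65;  a_149 = 8;  a_150 = 18;  a_151 = 214;  a_152 = 15;  a_153 = 187
  a_154 = 12;  a_155 = 193;  a_156 = 126;  a_157 = 126;  a_158 = 218;  a_159 = 203
a_160 = 123·203 + 167·218 + 106·126 + 111·126 = 141
a_161 = 123·141 + 167·203 + 106·218 + 111·126 = 18

18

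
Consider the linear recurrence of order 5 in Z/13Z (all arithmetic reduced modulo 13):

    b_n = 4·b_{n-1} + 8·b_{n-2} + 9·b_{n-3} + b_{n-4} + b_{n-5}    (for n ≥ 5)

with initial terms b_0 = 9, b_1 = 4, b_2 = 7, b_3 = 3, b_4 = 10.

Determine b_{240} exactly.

b_5 = 4·10 + 8·3 + 9·7 + 1·4 + 1·9 = 10
b_6 = 4·10 + 8·10 + 9·3 + 1·7 + 1·4 = 2
b_7 = 4·2 + 8·10 + 9·10 + 1·3 + 1·7 = 6
b_8 = 4·6 + 8·2 + 9·10 + 1·10 + 1·3 = 0
b_9 = 4·0 + 8·6 + 9·2 + 1·10 + 1·10 = 8
b_10 = 4·8 + 8·0 + 9·6 + 1·2 + 1·10 = 7
Continuing the recurrence:
  b_11 = 9;  b_12 = 1;  b_13 = 4;  b_14 = 3;  b_15 = 4;  b_16 = 8
  b_17 = 5;  b_18 = 10;  b_19 = 3;  b_20 = 6;  b_21 = 8;  b_22 = 5
  b_23 = 8;  b_24 = 10;  b_25 = 7;  b_26 = 11;  b_27 = 8;  b_28 = 6
  b_29 = 9;  b_30 = 5;  b_31 = 9;  b_32 = 2;  b_33 = 10;  b_34 = 8
  b_35 = 1;  b_36 = 0;  b_37 = 1;  b_38 = 5;  b_39 = 11;  b_40 = 3
  b_41 = 3;  b_42 = 11;  b_43 = 7;  b_44 = 1;  b_45 = 9;  b_46 = 4
  b_47 = 11;  b_48 = 9;  b_49 = 1;  b_50 = 6;  b_51 = 11;  b_52 = 4
  b_53 = 12;  b_54 = 4;  b_55 = 9;  b_56 = 9;  b_57 = 4;  b_58 = 3
  b_59 = 8;  b_60 = 6;  b_61 = 11;  b_62 = 2;  b_63 = 5;  b_64 = 6
  b_65 = 8;  b_66 = 8;  b_67 = 1;  b_68 = 8;  b_69 = 9;  b_70 = 8
  b_71 = 3;  b_72 = 10;  b_73 = 10;  b_74 = 8;  b_75 = 5;  b_76 = 5
  b_77 = 9;  b_78 = 9;  b_79 = 10;  b_80 = 8;  b_81 = 12;  b_82 = 12
  b_83 = 1;  b_84 = 5;  b_85 = 0;  b_86 = 8;  b_87 = 12;  b_88 = 1
  b_89 = 8;  b_90 = 0;  b_91 = 2;  b_92 = 2;  b_93 = 7;  b_94 = 5
  b_95 = 5;  b_96 = 10;  b_97 = 4;  b_98 = 10;  b_99 = 3;  b_100 = 0
  b_101 = 11;  b_102 = 7;  b_103 = 12;  b_104 = 11;  b_105 = 6;  b_106 = 4
  b_107 = 0;  b_108 = 5;  b_109 = 8;  b_110 = 4;  b_111 = 12;  b_112 = 1
  b_113 = 6;  b_114 = 9;  b_115 = 5;  b_116 = 3;  b_117 = 10;  b_118 = 7
  b_119 = 6;  b_120 = 9;  b_121 = 4;  b_122 = 3;  b_123 = 8;  b_124 = 3
  b_125 = 12;  b_126 = 8;  b_127 = 10;  b_128 = 2;  b_129 = 6;  b_130 = 7
  b_131 = 8;  b_132 = 11;  b_133 = 10;  b_134 = 5;  b_135 = 6;  b_136 = 4
  b_137 = 0;  b_138 = 10;  b_139 = 9;  b_140 = 9;  b_141 = 7;  b_142 = 9
  b_143 = 10;  b_144 = 11;  b_145 = 0;  b_146 = 12;  b_147 = 10;  b_148 = 1
  b_149 = 8;  b_150 = 12;  b_151 = 0;  b_152 = 10;  b_153 = 1;  b_154 = 0
  b_155 = 6;  b_156 = 4;  b_157 = 10;  b_158 = 10;  b_159 = 6;  b_160 = 9
  b_161 = 6;  b_162 = 1;  b_163 = 6;  b_164 = 10;  b_165 = 8;  b_166 = 4
  b_167 = 8;  b_168 = 9;  b_169 = 11;  b_170 = 5;  b_171 = 6;  b_172 = 11
  b_173 = 1;  b_174 = 6;  b_175 = 12;  b_176 = 5;  b_177 = 0;  b_178 = 12
  b_179 = 7;  b_180 = 11;  b_181 = 5;  b_182 = 1;  b_183 = 6;  b_184 = 4
  b_185 = 11;  b_186 = 6;  b_187 = 12;  b_188 = 10;  b_189 = 10;  b_190 = 11
  b_191 = 11;  b_192 = 10;  b_193 = 0;  b_194 = 5;  b_195 = 2;  b_196 = 4
  b_197 = 9;  b_198 = 0;  b_199 = 11;  b_200 = 1;  b_201 = 1;  b_202 = 3
  b_203 = 1;  b_204 = 10;  b_205 = 12;  b_206 = 11;  b_207 = 0;  b_208 = 12
  b_209 = 0;  b_210 = 2;  b_211 = 10;  b_212 = 3;  b_213 = 5;  b_214 = 6
  b_215 = 12;  b_216 = 11;  b_217 = 7;  b_218 = 1;  b_219 = 8;  b_220 = 9
  b_221 = 10;  b_222 = 10;  b_223 = 2;  b_224 = 0;  b_225 = 8;  b_226 = 5
  b_227 = 5;  b_228 = 4;  b_229 = 5;  b_230 = 6;  b_231 = 6;  b_232 = 9
  b_233 = 4;  b_234 = 10;  b_235 = 9;  b_236 = 11;  b_237 = 11;  b_238 = 6
b_239 = 4·6 + 8·11 + 9·11 + 1·9 + 1·10 = 9
b_240 = 4·9 + 8·6 + 9·11 + 1·11 + 1·9 = 8

8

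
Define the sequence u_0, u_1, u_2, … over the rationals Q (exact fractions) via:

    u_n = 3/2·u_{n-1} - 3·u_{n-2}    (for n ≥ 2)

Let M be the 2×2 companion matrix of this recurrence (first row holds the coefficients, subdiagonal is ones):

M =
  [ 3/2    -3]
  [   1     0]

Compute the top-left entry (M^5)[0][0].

243/32

(M^5)[0][0] is the top entry after applying M 5 times to the unit state (1, 0). Equivalently it is h_{6} for the auxiliary sequence (h_n) obeying the same recurrence with h_1 = 1 and h_i = 0 for 0 ≤ i < 1:
h_2 = 3/2·1 + -3·0 = 3/2
h_3 = 3/2·3/2 + -3·1 = -3/4
h_4 = 3/2·-3/4 + -3·3/2 = -45/8
h_5 = 3/2·-45/8 + -3·-3/4 = -99/16
h_6 = 3/2·-99/16 + -3·-45/8 = 243/32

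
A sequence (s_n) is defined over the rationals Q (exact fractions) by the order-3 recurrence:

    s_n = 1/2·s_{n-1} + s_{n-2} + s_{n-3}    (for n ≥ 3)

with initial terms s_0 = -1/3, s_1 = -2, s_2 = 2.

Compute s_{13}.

s_3 = 1/2·2 + 1·-2 + 1·-1/3 = -4/3
s_4 = 1/2·-4/3 + 1·2 + 1·-2 = -2/3
s_5 = 1/2·-2/3 + 1·-4/3 + 1·2 = 1/3
s_6 = 1/2·1/3 + 1·-2/3 + 1·-4/3 = -11/6
s_7 = 1/2·-11/6 + 1·1/3 + 1·-2/3 = -5/4
s_8 = 1/2·-5/4 + 1·-11/6 + 1·1/3 = -17/8
s_9 = 1/2·-17/8 + 1·-5/4 + 1·-11/6 = -199/48
s_10 = 1/2·-199/48 + 1·-17/8 + 1·-5/4 = -523/96
s_11 = 1/2·-523/96 + 1·-199/48 + 1·-17/8 = -1727/192
s_12 = 1/2·-1727/192 + 1·-523/96 + 1·-199/48 = -5411/384
s_13 = 1/2·-5411/384 + 1·-1727/192 + 1·-523/96 = -5501/256

-5501/256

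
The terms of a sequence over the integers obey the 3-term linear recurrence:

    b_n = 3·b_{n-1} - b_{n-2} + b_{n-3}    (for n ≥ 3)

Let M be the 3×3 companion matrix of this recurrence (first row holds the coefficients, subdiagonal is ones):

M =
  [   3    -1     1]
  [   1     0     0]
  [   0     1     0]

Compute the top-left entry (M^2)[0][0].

(M^2)[0][0] is the top entry after applying M 2 times to the unit state (1, 0, 0). Equivalently it is h_{4} for the auxiliary sequence (h_n) obeying the same recurrence with h_2 = 1 and h_i = 0 for 0 ≤ i < 2:
h_3 = 3·1 + -1·0 + 1·0 = 3
h_4 = 3·3 + -1·1 + 1·0 = 8

8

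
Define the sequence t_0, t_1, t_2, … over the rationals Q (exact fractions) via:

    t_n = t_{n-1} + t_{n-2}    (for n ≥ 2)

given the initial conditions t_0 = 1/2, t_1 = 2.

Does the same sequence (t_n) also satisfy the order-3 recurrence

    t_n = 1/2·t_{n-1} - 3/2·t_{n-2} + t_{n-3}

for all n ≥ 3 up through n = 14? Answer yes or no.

no

Terms t_0..t_14: 1/2, 2, 5/2, 9/2, 7, 23/2, 37/2, 30, 97/2, 157/2, 127, 411/2, 665/2, 538, 1741/2
n=3: candidate gives -5/4, actual t_3 = 9/2 ✗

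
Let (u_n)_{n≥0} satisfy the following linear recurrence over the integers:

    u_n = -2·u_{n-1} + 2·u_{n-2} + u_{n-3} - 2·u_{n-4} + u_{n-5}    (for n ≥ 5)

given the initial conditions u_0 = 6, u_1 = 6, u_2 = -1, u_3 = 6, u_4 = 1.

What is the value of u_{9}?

-205

u_5 = -2·1 + 2·6 + 1·-1 + -2·6 + 1·6 = 3
u_6 = -2·3 + 2·1 + 1·6 + -2·-1 + 1·6 = 10
u_7 = -2·10 + 2·3 + 1·1 + -2·6 + 1·-1 = -26
u_8 = -2·-26 + 2·10 + 1·3 + -2·1 + 1·6 = 79
u_9 = -2·79 + 2·-26 + 1·10 + -2·3 + 1·1 = -205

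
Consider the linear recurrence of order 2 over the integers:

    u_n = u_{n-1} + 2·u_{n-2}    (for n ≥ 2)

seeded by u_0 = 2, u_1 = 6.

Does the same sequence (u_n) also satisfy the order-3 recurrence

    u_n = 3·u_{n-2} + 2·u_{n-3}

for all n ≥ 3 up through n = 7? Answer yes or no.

yes

Terms u_0..u_7: 2, 6, 10, 22, 42, 86, 170, 342
n=3: candidate gives 22, actual u_3 = 22 ✓
n=4: candidate gives 42, actual u_4 = 42 ✓
n=5: candidate gives 86, actual u_5 = 86 ✓
n=6: candidate gives 170, actual u_6 = 170 ✓
n=7: candidate gives 342, actual u_7 = 342 ✓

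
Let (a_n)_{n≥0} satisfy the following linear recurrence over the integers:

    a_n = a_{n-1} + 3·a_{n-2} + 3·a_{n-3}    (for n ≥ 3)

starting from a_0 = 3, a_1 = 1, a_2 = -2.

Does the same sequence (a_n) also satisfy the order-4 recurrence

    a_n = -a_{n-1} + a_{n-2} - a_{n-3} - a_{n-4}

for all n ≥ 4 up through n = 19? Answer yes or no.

Terms a_0..a_19: 3, 1, -2, 10, 7, 31, 82, 196, 535, 1369, 3562, 9274, 24067, 62575, 162598, 422524, 1098043, 2853409, 7415110, 19269466
n=4: candidate gives -16, actual a_4 = 7 ✗

no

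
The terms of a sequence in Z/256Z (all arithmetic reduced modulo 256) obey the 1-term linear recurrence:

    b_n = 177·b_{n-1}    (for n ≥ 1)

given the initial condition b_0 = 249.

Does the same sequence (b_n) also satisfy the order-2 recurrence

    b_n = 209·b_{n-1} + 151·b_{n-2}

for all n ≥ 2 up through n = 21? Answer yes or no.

Terms b_0..b_21: 249, 41, 89, 137, 185, 233, 25, 73, 121, 169, 217, 9, 57, 105, 153, 201, 249, 41, 89, 137, 185, 233
n=2: candidate gives 88, actual b_2 = 89 ✗

no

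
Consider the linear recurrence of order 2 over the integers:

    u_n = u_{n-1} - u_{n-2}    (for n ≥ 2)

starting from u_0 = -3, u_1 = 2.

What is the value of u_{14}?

u_2 = 1·2 + -1·-3 = 5
u_3 = 1·5 + -1·2 = 3
u_4 = 1·3 + -1·5 = -2
u_5 = 1·-2 + -1·3 = -5
u_6 = 1·-5 + -1·-2 = -3
u_7 = 1·-3 + -1·-5 = 2
(u_6, u_7) = (-3, 2) = (u_0, u_1), so the sequence has period 6.
14 ≡ 2 (mod 6), hence u_14 = u_2 = 5.

5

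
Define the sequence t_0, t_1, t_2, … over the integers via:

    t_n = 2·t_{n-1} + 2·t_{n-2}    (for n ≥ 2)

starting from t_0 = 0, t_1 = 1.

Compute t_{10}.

t_2 = 2·1 + 2·0 = 2
t_3 = 2·2 + 2·1 = 6
t_4 = 2·6 + 2·2 = 16
t_5 = 2·16 + 2·6 = 44
t_6 = 2·44 + 2·16 = 120
t_7 = 2·120 + 2·44 = 328
t_8 = 2·328 + 2·120 = 896
t_9 = 2·896 + 2·328 = 2448
t_10 = 2·2448 + 2·896 = 6688

6688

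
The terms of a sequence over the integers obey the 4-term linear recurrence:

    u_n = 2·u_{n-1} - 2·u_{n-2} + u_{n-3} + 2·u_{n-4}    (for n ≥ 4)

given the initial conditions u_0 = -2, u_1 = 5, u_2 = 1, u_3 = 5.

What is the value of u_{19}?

u_4 = 2·5 + -2·1 + 1·5 + 2·-2 = 9
u_5 = 2·9 + -2·5 + 1·1 + 2·5 = 19
u_6 = 2·19 + -2·9 + 1·5 + 2·1 = 27
u_7 = 2·27 + -2·19 + 1·9 + 2·5 = 35
u_8 = 2·35 + -2·27 + 1·19 + 2·9 = 53
u_9 = 2·53 + -2·35 + 1·27 + 2·19 = 101
u_10 = 2·101 + -2·53 + 1·35 + 2·27 = 185
u_11 = 2·185 + -2·101 + 1·53 + 2·35 = 291
u_12 = 2·291 + -2·185 + 1·101 + 2·53 = 419
u_13 = 2·419 + -2·291 + 1·185 + 2·101 = 643
u_14 = 2·643 + -2·419 + 1·291 + 2·185 = 1109
u_15 = 2·1109 + -2·643 + 1·419 + 2·291 = 1933
u_16 = 2·1933 + -2·1109 + 1·643 + 2·419 = 3129
u_17 = 2·3129 + -2·1933 + 1·1109 + 2·643 = 4787
u_18 = 2·4787 + -2·3129 + 1·1933 + 2·1109 = 7467
u_19 = 2·7467 + -2·4787 + 1·3129 + 2·1933 = 12355

12355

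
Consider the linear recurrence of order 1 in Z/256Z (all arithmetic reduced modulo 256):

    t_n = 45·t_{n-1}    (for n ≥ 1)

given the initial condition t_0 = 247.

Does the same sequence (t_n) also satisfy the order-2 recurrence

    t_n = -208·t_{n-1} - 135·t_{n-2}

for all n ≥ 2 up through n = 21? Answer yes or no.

Terms t_0..t_21: 247, 107, 207, 99, 103, 27, 191, 147, 215, 203, 175, 195, 71, 123, 159, 243, 183, 43, 143, 35, 39, 219
n=2: candidate gives 207, actual t_2 = 207 ✓
n=3: candidate gives 99, actual t_3 = 99 ✓
n=4: candidate gives 103, actual t_4 = 103 ✓
n=5: candidate gives 27, actual t_5 = 27 ✓
n=6: candidate gives 191, actual t_6 = 191 ✓
n=7: candidate gives 147, actual t_7 = 147 ✓
n=8: candidate gives 215, actual t_8 = 215 ✓
n=9: candidate gives 203, actual t_9 = 203 ✓
n=10: candidate gives 175, actual t_10 = 175 ✓
n=11: candidate gives 195, actual t_11 = 195 ✓
n=12: candidate gives 71, actual t_12 = 71 ✓
n=13: candidate gives 123, actual t_13 = 123 ✓
n=14: candidate gives 159, actual t_14 = 159 ✓
n=15: candidate gives 243, actual t_15 = 243 ✓
n=16: candidate gives 183, actual t_16 = 183 ✓
n=17: candidate gives 43, actual t_17 = 43 ✓
n=18: candidate gives 143, actual t_18 = 143 ✓
n=19: candidate gives 35, actual t_19 = 35 ✓
n=20: candidate gives 39, actual t_20 = 39 ✓
n=21: candidate gives 219, actual t_21 = 219 ✓

yes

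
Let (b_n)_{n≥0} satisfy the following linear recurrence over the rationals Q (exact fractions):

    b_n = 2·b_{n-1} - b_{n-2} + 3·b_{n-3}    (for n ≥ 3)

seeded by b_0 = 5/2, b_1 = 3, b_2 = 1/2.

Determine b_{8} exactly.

353

b_3 = 2·1/2 + -1·3 + 3·5/2 = 11/2
b_4 = 2·11/2 + -1·1/2 + 3·3 = 39/2
b_5 = 2·39/2 + -1·11/2 + 3·1/2 = 35
b_6 = 2·35 + -1·39/2 + 3·11/2 = 67
b_7 = 2·67 + -1·35 + 3·39/2 = 315/2
b_8 = 2·315/2 + -1·67 + 3·35 = 353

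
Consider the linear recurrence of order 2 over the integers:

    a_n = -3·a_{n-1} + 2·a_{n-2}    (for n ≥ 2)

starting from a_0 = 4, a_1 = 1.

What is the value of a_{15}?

-56879797

a_2 = -3·1 + 2·4 = 5
a_3 = -3·5 + 2·1 = -13
a_4 = -3·-13 + 2·5 = 49
a_5 = -3·49 + 2·-13 = -173
a_6 = -3·-173 + 2·49 = 617
a_7 = -3·617 + 2·-173 = -2197
a_8 = -3·-2197 + 2·617 = 7825
a_9 = -3·7825 + 2·-2197 = -27869
a_10 = -3·-27869 + 2·7825 = 99257
a_11 = -3·99257 + 2·-27869 = -353509
a_12 = -3·-353509 + 2·99257 = 1259041
a_13 = -3·1259041 + 2·-353509 = -4484141
a_14 = -3·-4484141 + 2·1259041 = 15970505
a_15 = -3·15970505 + 2·-4484141 = -56879797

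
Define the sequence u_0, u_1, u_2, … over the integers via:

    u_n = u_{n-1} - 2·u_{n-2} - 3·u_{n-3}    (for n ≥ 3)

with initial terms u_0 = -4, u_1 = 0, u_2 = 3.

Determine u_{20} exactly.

510219

u_3 = 1·3 + -2·0 + -3·-4 = 15
u_4 = 1·15 + -2·3 + -3·0 = 9
u_5 = 1·9 + -2·15 + -3·3 = -30
u_6 = 1·-30 + -2·9 + -3·15 = -93
u_7 = 1·-93 + -2·-30 + -3·9 = -60
u_8 = 1·-60 + -2·-93 + -3·-30 = 216
u_9 = 1·216 + -2·-60 + -3·-93 = 615
u_10 = 1·615 + -2·216 + -3·-60 = 363
u_11 = 1·363 + -2·615 + -3·216 = -1515
u_12 = 1·-1515 + -2·363 + -3·615 = -4086
u_13 = 1·-4086 + -2·-1515 + -3·363 = -2145
u_14 = 1·-2145 + -2·-4086 + -3·-1515 = 10572
u_15 = 1·10572 + -2·-2145 + -3·-4086 = 27120
u_16 = 1·27120 + -2·10572 + -3·-2145 = 12411
u_17 = 1·12411 + -2·27120 + -3·10572 = -73545
u_18 = 1·-73545 + -2·12411 + -3·27120 = -179727
u_19 = 1·-179727 + -2·-73545 + -3·12411 = -69870
u_20 = 1·-69870 + -2·-179727 + -3·-73545 = 510219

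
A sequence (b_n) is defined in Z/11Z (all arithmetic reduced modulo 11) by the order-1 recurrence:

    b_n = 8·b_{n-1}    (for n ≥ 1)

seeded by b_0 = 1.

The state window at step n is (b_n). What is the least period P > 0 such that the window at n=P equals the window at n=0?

10

n=0: window = (1)
n=1: window = (8)
n=2: window = (9)
n=3: window = (6)
n=4: window = (4)
n=5: window = (10)
n=6: window = (3)
n=7: window = (2)
n=8: window = (5)
n=9: window = (7)
n=10: window = (1)
window at n=10 equals window at n=0 → period = 10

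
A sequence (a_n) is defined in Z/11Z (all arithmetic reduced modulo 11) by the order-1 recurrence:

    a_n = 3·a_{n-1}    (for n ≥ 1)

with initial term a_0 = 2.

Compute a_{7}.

a_1 = 3·2 = 6
a_2 = 3·6 = 7
a_3 = 3·7 = 10
a_4 = 3·10 = 8
a_5 = 3·8 = 2
a_6 = 3·2 = 6
a_7 = 3·6 = 7

7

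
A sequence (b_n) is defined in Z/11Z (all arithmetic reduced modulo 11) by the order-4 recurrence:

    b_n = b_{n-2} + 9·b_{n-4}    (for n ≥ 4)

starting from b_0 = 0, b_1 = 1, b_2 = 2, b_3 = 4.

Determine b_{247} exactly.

b_4 = 0·4 + 1·2 + 0·1 + 9·0 = 2
b_5 = 0·2 + 1·4 + 0·2 + 9·1 = 2
b_6 = 0·2 + 1·2 + 0·4 + 9·2 = 9
b_7 = 0·9 + 1·2 + 0·2 + 9·4 = 5
b_8 = 0·5 + 1·9 + 0·2 + 9·2 = 5
b_9 = 0·5 + 1·5 + 0·9 + 9·2 = 1
b_10 = 0·1 + 1·5 + 0·5 + 9·9 = 9
b_11 = 0·9 + 1·1 + 0·5 + 9·5 = 2
b_12 = 0·2 + 1·9 + 0·1 + 9·5 = 10
b_13 = 0·10 + 1·2 + 0·9 + 9·1 = 0
b_14 = 0·0 + 1·10 + 0·2 + 9·9 = 3
b_15 = 0·3 + 1·0 + 0·10 + 9·2 = 7
b_16 = 0·7 + 1·3 + 0·0 + 9·10 = 5
b_17 = 0·5 + 1·7 + 0·3 + 9·0 = 7
b_18 = 0·7 + 1·5 + 0·7 + 9·3 = 10
b_19 = 0·10 + 1·7 + 0·5 + 9·7 = 4
b_20 = 0·4 + 1·10 + 0·7 + 9·5 = 0
b_21 = 0·0 + 1·4 + 0·10 + 9·7 = 1
b_22 = 0·1 + 1·0 + 0·4 + 9·10 = 2
b_23 = 0·2 + 1·1 + 0·0 + 9·4 = 4
(b_20, b_21, b_22, b_23) = (0, 1, 2, 4) = (b_0, b_1, b_2, b_3), so the sequence has period 20.
247 ≡ 7 (mod 20), hence b_247 = b_7 = 5.

5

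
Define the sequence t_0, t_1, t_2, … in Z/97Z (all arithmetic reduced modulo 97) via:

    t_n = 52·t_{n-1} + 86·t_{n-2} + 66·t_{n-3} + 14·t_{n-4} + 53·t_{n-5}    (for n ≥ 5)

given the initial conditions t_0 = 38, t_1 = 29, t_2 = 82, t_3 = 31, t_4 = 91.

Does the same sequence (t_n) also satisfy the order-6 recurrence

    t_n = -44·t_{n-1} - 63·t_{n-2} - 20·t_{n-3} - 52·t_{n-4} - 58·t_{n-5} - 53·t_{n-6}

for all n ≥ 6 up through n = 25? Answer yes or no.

Terms t_0..t_25: 38, 29, 82, 31, 91, 1, 96, 53, 27, 63, 17, 43, 82, 48, 55, 32, 88, 68, 40, 27, 38, 41, 94, 34, 68, 23
n=6: candidate gives 96, actual t_6 = 96 ✓
n=7: candidate gives 53, actual t_7 = 53 ✓
n=8: candidate gives 27, actual t_8 = 27 ✓
n=9: candidate gives 63, actual t_9 = 63 ✓
n=10: candidate gives 17, actual t_10 = 17 ✓
n=11: candidate gives 43, actual t_11 = 43 ✓
n=12: candidate gives 82, actual t_12 = 82 ✓
n=13: candidate gives 48, actual t_13 = 48 ✓
n=14: candidate gives 55, actual t_14 = 55 ✓
n=15: candidate gives 32, actual t_15 = 32 ✓
n=16: candidate gives 88, actual t_16 = 88 ✓
n=17: candidate gives 68, actual t_17 = 68 ✓
n=18: candidate gives 40, actual t_18 = 40 ✓
n=19: candidate gives 27, actual t_19 = 27 ✓
n=20: candidate gives 38, actual t_20 = 38 ✓
n=21: candidate gives 41, actual t_21 = 41 ✓
n=22: candidate gives 94, actual t_22 = 94 ✓
n=23: candidate gives 34, actual t_23 = 34 ✓
n=24: candidate gives 68, actual t_24 = 68 ✓
n=25: candidate gives 23, actual t_25 = 23 ✓

yes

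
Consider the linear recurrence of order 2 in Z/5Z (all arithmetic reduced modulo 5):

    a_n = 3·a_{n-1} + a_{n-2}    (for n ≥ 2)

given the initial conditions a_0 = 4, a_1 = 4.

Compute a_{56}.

a_2 = 3·4 + 1·4 = 1
a_3 = 3·1 + 1·4 = 2
a_4 = 3·2 + 1·1 = 2
a_5 = 3·2 + 1·2 = 3
a_6 = 3·3 + 1·2 = 1
a_7 = 3·1 + 1·3 = 1
a_8 = 3·1 + 1·1 = 4
a_9 = 3·4 + 1·1 = 3
a_10 = 3·3 + 1·4 = 3
a_11 = 3·3 + 1·3 = 2
a_12 = 3·2 + 1·3 = 4
a_13 = 3·4 + 1·2 = 4
(a_12, a_13) = (4, 4) = (a_0, a_1), so the sequence has period 12.
56 ≡ 8 (mod 12), hence a_56 = a_8 = 4.

4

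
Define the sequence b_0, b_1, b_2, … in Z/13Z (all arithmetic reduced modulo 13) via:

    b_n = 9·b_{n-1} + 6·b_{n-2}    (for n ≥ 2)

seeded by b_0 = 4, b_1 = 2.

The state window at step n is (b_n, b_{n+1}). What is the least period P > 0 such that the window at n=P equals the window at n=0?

n=0: window = (4, 2)
n=1: window = (2, 3)
n=2: window = (3, 0)
n=3: window = (0, 5)
n=4: window = (5, 6)
n=5: window = (6, 6)
n=6: window = (6, 12)
n=7: window = (12, 1)
n=8: window = (1, 3)
n=9: window = (3, 7)
n=10: window = (7, 3)
n=11: window = (3, 4)
n=12: window = (4, 2)
window at n=12 equals window at n=0 → period = 12

12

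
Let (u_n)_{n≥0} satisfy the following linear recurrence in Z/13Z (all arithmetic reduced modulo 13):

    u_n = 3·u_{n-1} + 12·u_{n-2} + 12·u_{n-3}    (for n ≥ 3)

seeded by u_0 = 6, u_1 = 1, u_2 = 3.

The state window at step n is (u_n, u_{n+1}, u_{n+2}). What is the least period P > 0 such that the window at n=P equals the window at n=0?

28

n=0: window = (6, 1, 3)
n=1: window = (1, 3, 2)
n=2: window = (3, 2, 2)
n=3: window = (2, 2, 1)
n=4: window = (2, 1, 12)
n=5: window = (1, 12, 7)
n=6: window = (12, 7, 8)
n=7: window = (7, 8, 5)
n=8: window = (8, 5, 0)
n=9: window = (5, 0, 0)
n=10: window = (0, 0, 8)
n=11: window = (0, 8, 11)
n=12: window = (8, 11, 12)
n=13: window = (11, 12, 4)
n=14: window = (12, 4, 2)
n=15: window = (4, 2, 3)
n=16: window = (2, 3, 3)
n=17: window = (3, 3, 4)
n=18: window = (3, 4, 6)
n=19: window = (4, 6, 11)
n=20: window = (6, 11, 10)
n=21: window = (11, 10, 0)
n=22: window = (10, 0, 5)
n=23: window = (0, 5, 5)
n=24: window = (5, 5, 10)
n=25: window = (5, 10, 7)
n=26: window = (10, 7, 6)
n=27: window = (7, 6, 1)
n=28: window = (6, 1, 3)
window at n=28 equals window at n=0 → period = 28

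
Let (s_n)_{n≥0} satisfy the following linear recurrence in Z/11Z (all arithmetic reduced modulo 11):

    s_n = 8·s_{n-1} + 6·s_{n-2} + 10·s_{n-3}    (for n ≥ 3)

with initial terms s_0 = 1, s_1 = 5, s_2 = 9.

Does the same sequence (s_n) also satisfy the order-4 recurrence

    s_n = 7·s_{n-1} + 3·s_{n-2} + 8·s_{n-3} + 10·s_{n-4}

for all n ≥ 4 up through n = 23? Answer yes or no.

Terms s_0..s_23: 1, 5, 9, 2, 10, 6, 7, 5, 10, 4, 10, 6, 5, 0, 2, 0, 1, 6, 10, 5, 6, 2, 3, 8
n=4: candidate gives 3, actual s_4 = 10 ✗

no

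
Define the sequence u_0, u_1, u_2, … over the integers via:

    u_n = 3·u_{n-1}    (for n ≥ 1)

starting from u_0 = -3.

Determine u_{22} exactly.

-94143178827

u_1 = 3·-3 = -9
u_2 = 3·-9 = -27
u_3 = 3·-27 = -81
u_4 = 3·-81 = -243
u_5 = 3·-243 = -729
u_6 = 3·-729 = -2187
u_7 = 3·-2187 = -6561
u_8 = 3·-6561 = -19683
u_9 = 3·-19683 = -59049
u_10 = 3·-59049 = -177147
u_11 = 3·-177147 = -531441
u_12 = 3·-531441 = -1594323
u_13 = 3·-1594323 = -4782969
u_14 = 3·-4782969 = -14348907
u_15 = 3·-14348907 = -43046721
u_16 = 3·-43046721 = -129140163
u_17 = 3·-129140163 = -387420489
u_18 = 3·-387420489 = -1162261467
u_19 = 3·-1162261467 = -3486784401
u_20 = 3·-3486784401 = -10460353203
u_21 = 3·-10460353203 = -31381059609
u_22 = 3·-31381059609 = -94143178827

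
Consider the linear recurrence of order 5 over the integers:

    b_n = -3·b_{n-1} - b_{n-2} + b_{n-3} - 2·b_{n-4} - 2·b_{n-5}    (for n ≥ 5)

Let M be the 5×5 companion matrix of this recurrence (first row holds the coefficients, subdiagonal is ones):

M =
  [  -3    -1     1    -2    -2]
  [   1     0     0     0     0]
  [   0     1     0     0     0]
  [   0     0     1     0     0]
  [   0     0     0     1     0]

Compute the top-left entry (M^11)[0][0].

(M^11)[0][0] is the top entry after applying M 11 times to the unit state (1, 0, 0, 0, 0). Equivalently it is h_{15} for the auxiliary sequence (h_n) obeying the same recurrence with h_4 = 1 and h_i = 0 for 0 ≤ i < 4:
h_5 = -3·1 + -1·0 + 1·0 + -2·0 + -2·0 = -3
h_6 = -3·-3 + -1·1 + 1·0 + -2·0 + -2·0 = 8
h_7 = -3·8 + -1·-3 + 1·1 + -2·0 + -2·0 = -20
h_8 = -3·-20 + -1·8 + 1·-3 + -2·1 + -2·0 = 47
h_9 = -3·47 + -1·-20 + 1·8 + -2·-3 + -2·1 = -109
h_10 = -3·-109 + -1·47 + 1·-20 + -2·8 + -2·-3 = 250
h_11 = -3·250 + -1·-109 + 1·47 + -2·-20 + -2·8 = -570
h_12 = -3·-570 + -1·250 + 1·-109 + -2·47 + -2·-20 = 1297
h_13 = -3·1297 + -1·-570 + 1·250 + -2·-109 + -2·47 = -2947
h_14 = -3·-2947 + -1·1297 + 1·-570 + -2·250 + -2·-109 = 6692
h_15 = -3·6692 + -1·-2947 + 1·1297 + -2·-570 + -2·250 = -15192

-15192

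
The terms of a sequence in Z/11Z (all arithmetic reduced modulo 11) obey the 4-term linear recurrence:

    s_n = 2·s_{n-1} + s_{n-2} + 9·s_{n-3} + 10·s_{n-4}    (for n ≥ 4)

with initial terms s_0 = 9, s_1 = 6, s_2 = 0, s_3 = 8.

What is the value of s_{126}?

6

s_4 = 2·8 + 1·0 + 9·6 + 10·9 = 6
s_5 = 2·6 + 1·8 + 9·0 + 10·6 = 3
s_6 = 2·3 + 1·6 + 9·8 + 10·0 = 7
s_7 = 2·7 + 1·3 + 9·6 + 10·8 = 8
s_8 = 2·8 + 1·7 + 9·3 + 10·6 = 0
s_9 = 2·0 + 1·8 + 9·7 + 10·3 = 2
s_10 = 2·2 + 1·0 + 9·8 + 10·7 = 3
s_11 = 2·3 + 1·2 + 9·0 + 10·8 = 0
s_12 = 2·0 + 1·3 + 9·2 + 10·0 = 10
s_13 = 2·10 + 1·0 + 9·3 + 10·2 = 1
s_14 = 2·1 + 1·10 + 9·0 + 10·3 = 9
s_15 = 2·9 + 1·1 + 9·10 + 10·0 = 10
s_16 = 2·10 + 1·9 + 9·1 + 10·10 = 6
s_17 = 2·6 + 1·10 + 9·9 + 10·1 = 3
s_18 = 2·3 + 1·6 + 9·10 + 10·9 = 5
s_19 = 2·5 + 1·3 + 9·6 + 10·10 = 2
s_20 = 2·2 + 1·5 + 9·3 + 10·6 = 8
s_21 = 2·8 + 1·2 + 9·5 + 10·3 = 5
s_22 = 2·5 + 1·8 + 9·2 + 10·5 = 9
s_23 = 2·9 + 1·5 + 9·8 + 10·2 = 5
s_24 = 2·5 + 1·9 + 9·5 + 10·8 = 1
s_25 = 2·1 + 1·5 + 9·9 + 10·5 = 6
s_26 = 2·6 + 1·1 + 9·5 + 10·9 = 5
s_27 = 2·5 + 1·6 + 9·1 + 10·5 = 9
s_28 = 2·9 + 1·5 + 9·6 + 10·1 = 10
s_29 = 2·10 + 1·9 + 9·5 + 10·6 = 2
s_30 = 2·2 + 1·10 + 9·9 + 10·5 = 2
s_31 = 2·2 + 1·2 + 9·10 + 10·9 = 10
s_32 = 2·10 + 1·2 + 9·2 + 10·10 = 8
s_33 = 2·8 + 1·10 + 9·2 + 10·2 = 9
s_34 = 2·9 + 1·8 + 9·10 + 10·2 = 4
s_35 = 2·4 + 1·9 + 9·8 + 10·10 = 2
s_36 = 2·2 + 1·4 + 9·9 + 10·8 = 4
s_37 = 2·4 + 1·2 + 9·4 + 10·9 = 4
s_38 = 2·4 + 1·4 + 9·2 + 10·4 = 4
s_39 = 2·4 + 1·4 + 9·4 + 10·2 = 2
s_40 = 2·2 + 1·4 + 9·4 + 10·4 = 7
s_41 = 2·7 + 1·2 + 9·4 + 10·4 = 4
s_42 = 2·4 + 1·7 + 9·2 + 10·4 = 7
s_43 = 2·7 + 1·4 + 9·7 + 10·2 = 2
s_44 = 2·2 + 1·7 + 9·4 + 10·7 = 7
s_45 = 2·7 + 1·2 + 9·7 + 10·4 = 9
s_46 = 2·9 + 1·7 + 9·2 + 10·7 = 3
s_47 = 2·3 + 1·9 + 9·7 + 10·2 = 10
s_48 = 2·10 + 1·3 + 9·9 + 10·7 = 9
s_49 = 2·9 + 1·10 + 9·3 + 10·9 = 2
s_50 = 2·2 + 1·9 + 9·10 + 10·3 = 1
s_51 = 2·1 + 1·2 + 9·9 + 10·10 = 9
s_52 = 2·9 + 1·1 + 9·2 + 10·9 = 6
s_53 = 2·6 + 1·9 + 9·1 + 10·2 = 6
s_54 = 2·6 + 1·6 + 9·9 + 10·1 = 10
s_55 = 2·10 + 1·6 + 9·6 + 10·9 = 5
s_56 = 2·5 + 1·10 + 9·6 + 10·6 = 2
s_57 = 2·2 + 1·5 + 9·10 + 10·6 = 5
s_58 = 2·5 + 1·2 + 9·5 + 10·10 = 3
s_59 = 2·3 + 1·5 + 9·2 + 10·5 = 2
s_60 = 2·2 + 1·3 + 9·5 + 10·2 = 6
s_61 = 2·6 + 1·2 + 9·3 + 10·5 = 3
s_62 = 2·3 + 1·6 + 9·2 + 10·3 = 5
s_63 = 2·5 + 1·3 + 9·6 + 10·2 = 10
s_64 = 2·10 + 1·5 + 9·3 + 10·6 = 2
s_65 = 2·2 + 1·10 + 9·5 + 10·3 = 1
s_66 = 2·1 + 1·2 + 9·10 + 10·5 = 1
s_67 = 2·1 + 1·1 + 9·2 + 10·10 = 0
s_68 = 2·0 + 1·1 + 9·1 + 10·2 = 8
s_69 = 2·8 + 1·0 + 9·1 + 10·1 = 2
s_70 = 2·2 + 1·8 + 9·0 + 10·1 = 0
s_71 = 2·0 + 1·2 + 9·8 + 10·0 = 8
s_72 = 2·8 + 1·0 + 9·2 + 10·8 = 4
s_73 = 2·4 + 1·8 + 9·0 + 10·2 = 3
s_74 = 2·3 + 1·4 + 9·8 + 10·0 = 5
s_75 = 2·5 + 1·3 + 9·4 + 10·8 = 8
s_76 = 2·8 + 1·5 + 9·3 + 10·4 = 0
s_77 = 2·0 + 1·8 + 9·5 + 10·3 = 6
s_78 = 2·6 + 1·0 + 9·8 + 10·5 = 2
s_79 = 2·2 + 1·6 + 9·0 + 10·8 = 2
s_80 = 2·2 + 1·2 + 9·6 + 10·0 = 5
s_81 = 2·5 + 1·2 + 9·2 + 10·6 = 2
s_82 = 2·2 + 1·5 + 9·2 + 10·2 = 3
s_83 = 2·3 + 1·2 + 9·5 + 10·2 = 7
s_84 = 2·7 + 1·3 + 9·2 + 10·5 = 8
s_85 = 2·8 + 1·7 + 9·3 + 10·2 = 4
s_86 = 2·4 + 1·8 + 9·7 + 10·3 = 10
s_87 = 2·10 + 1·4 + 9·8 + 10·7 = 1
s_88 = 2·1 + 1·10 + 9·4 + 10·8 = 7
s_89 = 2·7 + 1·1 + 9·10 + 10·4 = 2
s_90 = 2·2 + 1·7 + 9·1 + 10·10 = 10
s_91 = 2·10 + 1·2 + 9·7 + 10·1 = 7
s_92 = 2·7 + 1·10 + 9·2 + 10·7 = 2
s_93 = 2·2 + 1·7 + 9·10 + 10·2 = 0
s_94 = 2·0 + 1·2 + 9·7 + 10·10 = 0
s_95 = 2·0 + 1·0 + 9·2 + 10·7 = 0
s_96 = 2·0 + 1·0 + 9·0 + 10·2 = 9
s_97 = 2·9 + 1·0 + 9·0 + 10·0 = 7
s_98 = 2·7 + 1·9 + 9·0 + 10·0 = 1
s_99 = 2·1 + 1·7 + 9·9 + 10·0 = 2
s_100 = 2·2 + 1·1 + 9·7 + 10·9 = 4
s_101 = 2·4 + 1·2 + 9·1 + 10·7 = 1
s_102 = 2·1 + 1·4 + 9·2 + 10·1 = 1
s_103 = 2·1 + 1·1 + 9·4 + 10·2 = 4
s_104 = 2·4 + 1·1 + 9·1 + 10·4 = 3
s_105 = 2·3 + 1·4 + 9·1 + 10·1 = 7
s_106 = 2·7 + 1·3 + 9·4 + 10·1 = 8
s_107 = 2·8 + 1·7 + 9·3 + 10·4 = 2
s_108 = 2·2 + 1·8 + 9·7 + 10·3 = 6
s_109 = 2·6 + 1·2 + 9·8 + 10·7 = 2
s_110 = 2·2 + 1·6 + 9·2 + 10·8 = 9
s_111 = 2·9 + 1·2 + 9·6 + 10·2 = 6
s_112 = 2·6 + 1·9 + 9·2 + 10·6 = 0
s_113 = 2·0 + 1·6 + 9·9 + 10·2 = 8
s_114 = 2·8 + 1·0 + 9·6 + 10·9 = 6
s_115 = 2·6 + 1·8 + 9·0 + 10·6 = 3
s_116 = 2·3 + 1·6 + 9·8 + 10·0 = 7
s_117 = 2·7 + 1·3 + 9·6 + 10·8 = 8
s_118 = 2·8 + 1·7 + 9·3 + 10·6 = 0
s_119 = 2·0 + 1·8 + 9·7 + 10·3 = 2
s_120 = 2·2 + 1·0 + 9·8 + 10·7 = 3
s_121 = 2·3 + 1·2 + 9·0 + 10·8 = 0
s_122 = 2·0 + 1·3 + 9·2 + 10·0 = 10
s_123 = 2·10 + 1·0 + 9·3 + 10·2 = 1
s_124 = 2·1 + 1·10 + 9·0 + 10·3 = 9
s_125 = 2·9 + 1·1 + 9·10 + 10·0 = 10
s_126 = 2·10 + 1·9 + 9·1 + 10·10 = 6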